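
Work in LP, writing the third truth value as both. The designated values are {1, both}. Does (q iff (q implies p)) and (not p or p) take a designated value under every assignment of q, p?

Countermodel: q=1, p=0 gives 0, which is not designated.

No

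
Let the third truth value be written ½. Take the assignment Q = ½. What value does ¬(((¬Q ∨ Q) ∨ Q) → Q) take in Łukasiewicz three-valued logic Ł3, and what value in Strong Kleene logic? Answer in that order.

In Łukasiewicz three-valued logic Ł3: ¬Q = ¬½ = ½
¬Q ∨ Q = ½ ∨ ½ = ½
(¬Q ∨ Q) ∨ Q = ½ ∨ ½ = ½
((¬Q ∨ Q) ∨ Q) → Q = ½ → ½ = ⊤  [min(1, 1−½+½)]
¬(((¬Q ∨ Q) ∨ Q) → Q) = ¬⊤ = ⊥
In Strong Kleene logic: ¬Q = ¬½ = ½
¬Q ∨ Q = ½ ∨ ½ = ½
(¬Q ∨ Q) ∨ Q = ½ ∨ ½ = ½
((¬Q ∨ Q) ∨ Q) → Q = ½ → ½ = ½
¬(((¬Q ∨ Q) ∨ Q) → Q) = ¬½ = ½
They differ because Łukasiewicz three-valued logic Ł3 and Strong Kleene logic treat ½ differently under implication.

⊥; ½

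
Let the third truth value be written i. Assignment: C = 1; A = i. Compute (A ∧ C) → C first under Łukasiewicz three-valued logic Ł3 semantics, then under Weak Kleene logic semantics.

1; i

In Łukasiewicz three-valued logic Ł3: A ∧ C = i ∧ 1 = i
(A ∧ C) → C = i → 1 = 1
In Weak Kleene logic: A ∧ C = i ∧ 1 = i
(A ∧ C) → C = i → 1 = i  [any arg is the third value ⇒ result is the third value]
They differ because Łukasiewicz three-valued logic Ł3 and Weak Kleene logic treat i differently under the binary connectives.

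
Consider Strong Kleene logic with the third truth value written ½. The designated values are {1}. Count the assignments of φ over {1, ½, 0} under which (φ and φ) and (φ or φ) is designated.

φ=1: 1 ✓
φ=½: ½ ·
φ=0: 0 ·

1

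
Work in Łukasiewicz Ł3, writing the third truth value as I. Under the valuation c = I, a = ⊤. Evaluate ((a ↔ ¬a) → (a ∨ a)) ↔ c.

¬a = ¬⊤ = ⊥
a ↔ ¬a = ⊤ ↔ ⊥ = ⊥
a ∨ a = ⊤ ∨ ⊤ = ⊤
(a ↔ ¬a) → (a ∨ a) = ⊥ → ⊤ = ⊤
((a ↔ ¬a) → (a ∨ a)) ↔ c = ⊤ ↔ I = I  [1 − |1−½|]

I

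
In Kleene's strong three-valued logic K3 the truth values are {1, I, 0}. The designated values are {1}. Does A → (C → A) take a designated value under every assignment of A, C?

No

Countermodel: A=I, C=1 gives I, which is not designated.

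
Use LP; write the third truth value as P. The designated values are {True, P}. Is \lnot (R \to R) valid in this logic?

Countermodel: R=True gives False, which is not designated.

No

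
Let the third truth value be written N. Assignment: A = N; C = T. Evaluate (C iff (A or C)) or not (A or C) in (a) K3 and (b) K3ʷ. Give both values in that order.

T; N

In K3: A or C = N or T = T
C iff (A or C) = T iff T = T
A or C = N or T = T
not (A or C) = not T = F
(C iff (A or C)) or not (A or C) = T or F = T
In K3ʷ: A or C = N or T = N
C iff (A or C) = T iff N = N
A or C = N or T = N
not (A or C) = not N = N
(C iff (A or C)) or not (A or C) = N or N = N
They differ because K3 and K3ʷ treat N differently under the binary connectives.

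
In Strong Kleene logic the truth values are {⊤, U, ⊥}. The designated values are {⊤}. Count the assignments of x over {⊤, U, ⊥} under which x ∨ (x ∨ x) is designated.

1

x=⊤: ⊤ ✓
x=U: U ·
x=⊥: ⊥ ·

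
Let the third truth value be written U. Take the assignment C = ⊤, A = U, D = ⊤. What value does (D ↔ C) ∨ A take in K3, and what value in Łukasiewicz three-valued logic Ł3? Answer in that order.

In K3: D ↔ C = ⊤ ↔ ⊤ = ⊤
(D ↔ C) ∨ A = ⊤ ∨ U = ⊤
In Łukasiewicz three-valued logic Ł3: D ↔ C = ⊤ ↔ ⊤ = ⊤
(D ↔ C) ∨ A = ⊤ ∨ U = ⊤

⊤; ⊤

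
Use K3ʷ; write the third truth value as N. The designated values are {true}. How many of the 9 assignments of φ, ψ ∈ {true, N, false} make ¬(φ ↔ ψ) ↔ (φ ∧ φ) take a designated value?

Designated under: (φ=true, ψ=false); (φ=false, ψ=false).

2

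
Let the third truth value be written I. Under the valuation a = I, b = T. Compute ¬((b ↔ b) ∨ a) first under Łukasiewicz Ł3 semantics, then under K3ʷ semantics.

In Łukasiewicz Ł3: b ↔ b = T ↔ T = T
(b ↔ b) ∨ a = T ∨ I = T
¬((b ↔ b) ∨ a) = ¬T = F
In K3ʷ: b ↔ b = T ↔ T = T
(b ↔ b) ∨ a = T ∨ I = I
¬((b ↔ b) ∨ a) = ¬I = I
They differ because Łukasiewicz Ł3 and K3ʷ treat I differently under the binary connectives.

F; I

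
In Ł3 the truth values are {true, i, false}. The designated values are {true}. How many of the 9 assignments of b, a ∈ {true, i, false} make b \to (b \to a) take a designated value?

7

Of the 9 assignments, 7 give a value in {true}.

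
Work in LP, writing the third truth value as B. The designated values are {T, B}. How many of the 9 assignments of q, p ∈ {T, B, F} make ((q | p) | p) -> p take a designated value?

8

Of the 9 assignments, 8 give a value in {T, B}.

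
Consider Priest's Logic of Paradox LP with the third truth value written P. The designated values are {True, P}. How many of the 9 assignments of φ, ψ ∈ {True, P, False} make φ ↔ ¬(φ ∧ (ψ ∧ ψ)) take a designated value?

Of the 9 assignments, 5 give a value in {True, P}.

5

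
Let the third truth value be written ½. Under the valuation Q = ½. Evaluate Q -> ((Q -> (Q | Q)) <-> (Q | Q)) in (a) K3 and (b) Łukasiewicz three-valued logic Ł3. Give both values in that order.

In K3: Q | Q = ½ | ½ = ½
Q -> (Q | Q) = ½ -> ½ = ½  [~½ | ½]
Q | Q = ½ | ½ = ½
(Q -> (Q | Q)) <-> (Q | Q) = ½ <-> ½ = ½
Q -> ((Q -> (Q | Q)) <-> (Q | Q)) = ½ -> ½ = ½
In Łukasiewicz three-valued logic Ł3: Q | Q = ½ | ½ = ½
Q -> (Q | Q) = ½ -> ½ = true
Q | Q = ½ | ½ = ½
(Q -> (Q | Q)) <-> (Q | Q) = true <-> ½ = ½
Q -> ((Q -> (Q | Q)) <-> (Q | Q)) = ½ -> ½ = true
They differ because K3 and Łukasiewicz three-valued logic Ł3 treat ½ differently under implication.

½; true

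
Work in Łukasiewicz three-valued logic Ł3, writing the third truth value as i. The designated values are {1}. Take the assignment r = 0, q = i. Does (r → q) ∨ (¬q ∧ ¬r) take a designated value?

r → q = 0 → i = 1
¬q = ¬i = i
¬r = ¬0 = 1
¬q ∧ ¬r = i ∧ 1 = i
(r → q) ∨ (¬q ∧ ¬r) = 1 ∨ i = 1
1 ∈ {1}.

Yes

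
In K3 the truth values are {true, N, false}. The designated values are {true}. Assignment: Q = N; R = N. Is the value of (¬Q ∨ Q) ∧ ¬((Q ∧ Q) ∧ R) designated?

No

¬Q = ¬N = N
¬Q ∨ Q = N ∨ N = N
Q ∧ Q = N ∧ N = N
(Q ∧ Q) ∧ R = N ∧ N = N
¬((Q ∧ Q) ∧ R) = ¬N = N
(¬Q ∨ Q) ∧ ¬((Q ∧ Q) ∧ R) = N ∧ N = N
N ∉ {true}.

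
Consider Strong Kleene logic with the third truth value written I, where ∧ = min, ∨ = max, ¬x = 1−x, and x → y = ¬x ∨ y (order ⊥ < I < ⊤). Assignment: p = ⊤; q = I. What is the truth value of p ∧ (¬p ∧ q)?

⊥

¬p = ¬⊤ = ⊥
¬p ∧ q = ⊥ ∧ I = ⊥
p ∧ (¬p ∧ q) = ⊤ ∧ ⊥ = ⊥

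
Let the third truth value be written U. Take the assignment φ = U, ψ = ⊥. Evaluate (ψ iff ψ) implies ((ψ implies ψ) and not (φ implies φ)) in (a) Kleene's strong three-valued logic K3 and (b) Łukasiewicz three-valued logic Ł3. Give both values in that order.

In Kleene's strong three-valued logic K3: ψ iff ψ = ⊥ iff ⊥ = ⊤
ψ implies ψ = ⊥ implies ⊥ = ⊤
φ implies φ = U implies U = U  [not U or U]
not (φ implies φ) = not U = U
(ψ implies ψ) and not (φ implies φ) = ⊤ and U = U
(ψ iff ψ) implies ((ψ implies ψ) and not (φ implies φ)) = ⊤ implies U = U
In Łukasiewicz three-valued logic Ł3: ψ iff ψ = ⊥ iff ⊥ = ⊤
ψ implies ψ = ⊥ implies ⊥ = ⊤
φ implies φ = U implies U = ⊤  [min(1, 1−½+½)]
not (φ implies φ) = not ⊤ = ⊥
(ψ implies ψ) and not (φ implies φ) = ⊤ and ⊥ = ⊥
(ψ iff ψ) implies ((ψ implies ψ) and not (φ implies φ)) = ⊤ implies ⊥ = ⊥
They differ because Kleene's strong three-valued logic K3 and Łukasiewicz three-valued logic Ł3 treat U differently under implication.

U; ⊥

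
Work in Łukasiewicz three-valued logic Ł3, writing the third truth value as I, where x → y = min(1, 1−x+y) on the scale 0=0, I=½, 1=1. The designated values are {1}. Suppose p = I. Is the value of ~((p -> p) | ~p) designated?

p -> p = I -> I = 1  [min(1, 1−½+½)]
~p = ~I = I
(p -> p) | ~p = 1 | I = 1
~((p -> p) | ~p) = ~1 = 0
0 ∉ {1}.

No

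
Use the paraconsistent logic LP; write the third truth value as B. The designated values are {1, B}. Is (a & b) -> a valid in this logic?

Yes

Every assignment of a, b over {1, B, 0} gives a value in {1, B}.
In particular, with a=B, b=B: (a & b) -> a = B.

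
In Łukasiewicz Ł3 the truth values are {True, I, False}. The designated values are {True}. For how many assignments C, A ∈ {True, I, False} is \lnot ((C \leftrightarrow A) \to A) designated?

Designated under: (C=False, A=False).

1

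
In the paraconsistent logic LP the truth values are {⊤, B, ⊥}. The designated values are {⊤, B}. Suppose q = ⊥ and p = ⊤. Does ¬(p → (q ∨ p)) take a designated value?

q ∨ p = ⊥ ∨ ⊤ = ⊤
p → (q ∨ p) = ⊤ → ⊤ = ⊤
¬(p → (q ∨ p)) = ¬⊤ = ⊥
⊥ ∉ {⊤, B}.

No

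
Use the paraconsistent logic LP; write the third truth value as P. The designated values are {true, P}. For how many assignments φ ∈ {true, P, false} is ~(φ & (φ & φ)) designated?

2

φ=true: false ·
φ=P: P ✓
φ=false: true ✓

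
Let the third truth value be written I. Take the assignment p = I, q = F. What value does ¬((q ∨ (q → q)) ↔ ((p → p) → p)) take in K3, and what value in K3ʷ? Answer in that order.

I; I

In K3: q → q = F → F = T
q ∨ (q → q) = F ∨ T = T
p → p = I → I = I  [¬I ∨ I]
(p → p) → p = I → I = I
(q ∨ (q → q)) ↔ ((p → p) → p) = T ↔ I = I
¬((q ∨ (q → q)) ↔ ((p → p) → p)) = ¬I = I
In K3ʷ: q → q = F → F = T
q ∨ (q → q) = F ∨ T = T
p → p = I → I = I  [any arg is the third value ⇒ result is the third value]
(p → p) → p = I → I = I
(q ∨ (q → q)) ↔ ((p → p) → p) = T ↔ I = I
¬((q ∨ (q → q)) ↔ ((p → p) → p)) = ¬I = I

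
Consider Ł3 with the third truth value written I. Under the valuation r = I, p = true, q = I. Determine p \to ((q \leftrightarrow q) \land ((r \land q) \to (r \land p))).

true

q \leftrightarrow q = I \leftrightarrow I = true
r \land q = I \land I = I
r \land p = I \land true = I
(r \land q) \to (r \land p) = I \to I = true
(q \leftrightarrow q) \land ((r \land q) \to (r \land p)) = true \land true = true
p \to ((q \leftrightarrow q) \land ((r \land q) \to (r \land p))) = true \to true = true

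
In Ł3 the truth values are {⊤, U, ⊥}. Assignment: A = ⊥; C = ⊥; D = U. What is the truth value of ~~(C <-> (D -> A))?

U

D -> A = U -> ⊥ = U  [min(1, 1−½+0)]
C <-> (D -> A) = ⊥ <-> U = U
~(C <-> (D -> A)) = ~U = U
~~(C <-> (D -> A)) = ~U = U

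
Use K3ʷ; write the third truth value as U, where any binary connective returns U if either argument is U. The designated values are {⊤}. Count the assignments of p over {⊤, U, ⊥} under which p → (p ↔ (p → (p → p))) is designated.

p=⊤: ⊤ ✓
p=U: U ·
p=⊥: ⊤ ✓

2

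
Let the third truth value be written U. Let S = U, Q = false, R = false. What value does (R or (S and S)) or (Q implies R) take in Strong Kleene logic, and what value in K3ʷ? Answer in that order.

In Strong Kleene logic: S and S = U and U = U
R or (S and S) = false or U = U
Q implies R = false implies false = true
(R or (S and S)) or (Q implies R) = U or true = true
In K3ʷ: S and S = U and U = U
R or (S and S) = false or U = U
Q implies R = false implies false = true
(R or (S and S)) or (Q implies R) = U or true = U
They differ because Strong Kleene logic and K3ʷ treat U differently under the binary connectives.

true; U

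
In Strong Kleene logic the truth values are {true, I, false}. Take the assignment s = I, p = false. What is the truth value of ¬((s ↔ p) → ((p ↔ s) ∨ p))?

I

s ↔ p = I ↔ false = I
p ↔ s = false ↔ I = I
(p ↔ s) ∨ p = I ∨ false = I
(s ↔ p) → ((p ↔ s) ∨ p) = I → I = I
¬((s ↔ p) → ((p ↔ s) ∨ p)) = ¬I = I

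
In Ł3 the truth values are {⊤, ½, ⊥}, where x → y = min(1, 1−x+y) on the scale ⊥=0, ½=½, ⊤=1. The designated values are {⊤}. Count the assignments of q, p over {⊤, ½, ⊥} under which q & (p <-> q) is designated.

1

Designated under: (q=⊤, p=⊤).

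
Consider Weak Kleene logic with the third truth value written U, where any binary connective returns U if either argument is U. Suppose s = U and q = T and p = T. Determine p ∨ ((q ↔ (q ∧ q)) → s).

U

q ∧ q = T ∧ T = T
q ↔ (q ∧ q) = T ↔ T = T
(q ↔ (q ∧ q)) → s = T → U = U  [any arg is the third value ⇒ result is the third value]
p ∨ ((q ↔ (q ∧ q)) → s) = T ∨ U = U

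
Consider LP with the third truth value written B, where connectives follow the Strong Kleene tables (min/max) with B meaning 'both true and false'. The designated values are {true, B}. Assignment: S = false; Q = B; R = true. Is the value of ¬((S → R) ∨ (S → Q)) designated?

S → R = false → true = true
S → Q = false → B = true  [¬false ∨ B]
(S → R) ∨ (S → Q) = true ∨ true = true
¬((S → R) ∨ (S → Q)) = ¬true = false
false ∉ {true, B}.

No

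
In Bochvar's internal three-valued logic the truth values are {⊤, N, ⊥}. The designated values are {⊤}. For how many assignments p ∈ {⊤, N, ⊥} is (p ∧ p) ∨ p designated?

1

p=⊤: ⊤ ✓
p=N: N ·
p=⊥: ⊥ ·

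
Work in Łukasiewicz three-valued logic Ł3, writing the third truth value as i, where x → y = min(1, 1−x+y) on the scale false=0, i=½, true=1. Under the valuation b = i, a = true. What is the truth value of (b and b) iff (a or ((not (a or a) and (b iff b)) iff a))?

i

b and b = i and i = i
a or a = true or true = true
not (a or a) = not true = false
b iff b = i iff i = true
not (a or a) and (b iff b) = false and true = false
(not (a or a) and (b iff b)) iff a = false iff true = false
a or ((not (a or a) and (b iff b)) iff a) = true or false = true
(b and b) iff (a or ((not (a or a) and (b iff b)) iff a)) = i iff true = i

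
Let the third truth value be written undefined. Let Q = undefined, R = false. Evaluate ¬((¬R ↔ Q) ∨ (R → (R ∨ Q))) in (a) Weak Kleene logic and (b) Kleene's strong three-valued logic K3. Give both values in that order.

undefined; false

In Weak Kleene logic: ¬R = ¬false = true
¬R ↔ Q = true ↔ undefined = undefined
R ∨ Q = false ∨ undefined = undefined
R → (R ∨ Q) = false → undefined = undefined  [any arg is the third value ⇒ result is the third value]
(¬R ↔ Q) ∨ (R → (R ∨ Q)) = undefined ∨ undefined = undefined
¬((¬R ↔ Q) ∨ (R → (R ∨ Q))) = ¬undefined = undefined
In Kleene's strong three-valued logic K3: ¬R = ¬false = true
¬R ↔ Q = true ↔ undefined = undefined
R ∨ Q = false ∨ undefined = undefined
R → (R ∨ Q) = false → undefined = true  [¬false ∨ undefined]
(¬R ↔ Q) ∨ (R → (R ∨ Q)) = undefined ∨ true = true
¬((¬R ↔ Q) ∨ (R → (R ∨ Q))) = ¬true = false
They differ because Weak Kleene logic and Kleene's strong three-valued logic K3 treat undefined differently under the binary connectives.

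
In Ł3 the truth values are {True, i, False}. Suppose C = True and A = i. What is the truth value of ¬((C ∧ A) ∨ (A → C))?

C ∧ A = True ∧ i = i
A → C = i → True = True  [min(1, 1−½+1)]
(C ∧ A) ∨ (A → C) = i ∨ True = True
¬((C ∧ A) ∨ (A → C)) = ¬True = False

False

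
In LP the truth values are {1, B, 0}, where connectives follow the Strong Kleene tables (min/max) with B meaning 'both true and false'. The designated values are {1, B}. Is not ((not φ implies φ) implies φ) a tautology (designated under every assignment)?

Countermodel: φ=1 gives 0, which is not designated.

No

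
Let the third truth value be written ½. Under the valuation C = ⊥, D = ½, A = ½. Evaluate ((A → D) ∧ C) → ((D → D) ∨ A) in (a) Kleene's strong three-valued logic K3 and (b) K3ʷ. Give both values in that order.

In Kleene's strong three-valued logic K3: A → D = ½ → ½ = ½  [¬½ ∨ ½]
(A → D) ∧ C = ½ ∧ ⊥ = ⊥
D → D = ½ → ½ = ½
(D → D) ∨ A = ½ ∨ ½ = ½
((A → D) ∧ C) → ((D → D) ∨ A) = ⊥ → ½ = ⊤
In K3ʷ: A → D = ½ → ½ = ½
(A → D) ∧ C = ½ ∧ ⊥ = ½
D → D = ½ → ½ = ½
(D → D) ∨ A = ½ ∨ ½ = ½
((A → D) ∧ C) → ((D → D) ∨ A) = ½ → ½ = ½
They differ because Kleene's strong three-valued logic K3 and K3ʷ treat ½ differently under the binary connectives.

⊤; ½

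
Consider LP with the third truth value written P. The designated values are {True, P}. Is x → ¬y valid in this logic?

Countermodel: x=True, y=True gives False, which is not designated.

No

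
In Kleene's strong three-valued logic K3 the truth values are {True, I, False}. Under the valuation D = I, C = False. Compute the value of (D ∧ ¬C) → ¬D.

¬C = ¬False = True
D ∧ ¬C = I ∧ True = I
¬D = ¬I = I
(D ∧ ¬C) → ¬D = I → I = I  [¬I ∨ I]

I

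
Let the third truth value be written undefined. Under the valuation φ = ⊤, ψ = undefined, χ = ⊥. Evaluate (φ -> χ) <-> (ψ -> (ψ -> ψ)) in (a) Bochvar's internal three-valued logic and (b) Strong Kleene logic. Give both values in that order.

undefined; undefined

In Bochvar's internal three-valued logic: φ -> χ = ⊤ -> ⊥ = ⊥
ψ -> ψ = undefined -> undefined = undefined  [any arg is the third value ⇒ result is the third value]
ψ -> (ψ -> ψ) = undefined -> undefined = undefined
(φ -> χ) <-> (ψ -> (ψ -> ψ)) = ⊥ <-> undefined = undefined
In Strong Kleene logic: φ -> χ = ⊤ -> ⊥ = ⊥
ψ -> ψ = undefined -> undefined = undefined  [~undefined | undefined]
ψ -> (ψ -> ψ) = undefined -> undefined = undefined
(φ -> χ) <-> (ψ -> (ψ -> ψ)) = ⊥ <-> undefined = undefined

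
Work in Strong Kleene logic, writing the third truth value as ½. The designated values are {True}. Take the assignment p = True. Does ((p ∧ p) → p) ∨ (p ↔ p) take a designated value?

p ∧ p = True ∧ True = True
(p ∧ p) → p = True → True = True
p ↔ p = True ↔ True = True
((p ∧ p) → p) ∨ (p ↔ p) = True ∨ True = True
True ∈ {True}.

Yes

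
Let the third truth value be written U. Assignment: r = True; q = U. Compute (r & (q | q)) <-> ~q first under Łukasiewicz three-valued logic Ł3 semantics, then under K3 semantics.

True; U

In Łukasiewicz three-valued logic Ł3: q | q = U | U = U
r & (q | q) = True & U = U
~q = ~U = U
(r & (q | q)) <-> ~q = U <-> U = True  [1 − |½−½|]
In K3: q | q = U | U = U
r & (q | q) = True & U = U
~q = ~U = U
(r & (q | q)) <-> ~q = U <-> U = U
They differ because Łukasiewicz three-valued logic Ł3 and K3 treat U differently under implication.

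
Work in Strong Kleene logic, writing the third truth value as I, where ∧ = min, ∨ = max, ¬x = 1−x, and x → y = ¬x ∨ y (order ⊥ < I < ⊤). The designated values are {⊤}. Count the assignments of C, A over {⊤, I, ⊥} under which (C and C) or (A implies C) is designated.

Of the 9 assignments, 5 give a value in {⊤}.

5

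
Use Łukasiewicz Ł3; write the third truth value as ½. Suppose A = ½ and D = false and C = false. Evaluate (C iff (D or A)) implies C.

½

D or A = false or ½ = ½
C iff (D or A) = false iff ½ = ½
(C iff (D or A)) implies C = ½ implies false = ½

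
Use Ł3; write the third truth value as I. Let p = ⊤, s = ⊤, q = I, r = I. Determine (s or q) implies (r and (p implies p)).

s or q = ⊤ or I = ⊤
p implies p = ⊤ implies ⊤ = ⊤
r and (p implies p) = I and ⊤ = I
(s or q) implies (r and (p implies p)) = ⊤ implies I = I  [min(1, 1−1+½)]

I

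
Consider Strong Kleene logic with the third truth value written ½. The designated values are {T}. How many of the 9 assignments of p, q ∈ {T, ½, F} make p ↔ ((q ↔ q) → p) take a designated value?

5

Of the 9 assignments, 5 give a value in {T}.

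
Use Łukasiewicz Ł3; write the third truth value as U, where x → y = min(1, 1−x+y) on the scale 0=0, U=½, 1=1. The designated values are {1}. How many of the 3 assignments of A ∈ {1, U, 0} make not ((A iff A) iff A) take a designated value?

A=1: 0 ·
A=U: U ·
A=0: 1 ✓

1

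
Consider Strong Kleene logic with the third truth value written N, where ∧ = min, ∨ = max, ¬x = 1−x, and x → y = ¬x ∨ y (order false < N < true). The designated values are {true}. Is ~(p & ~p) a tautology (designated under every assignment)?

No

Countermodel: p=N gives N, which is not designated.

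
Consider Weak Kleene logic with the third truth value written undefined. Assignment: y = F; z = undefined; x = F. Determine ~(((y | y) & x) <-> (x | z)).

undefined

y | y = F | F = F
(y | y) & x = F & F = F
x | z = F | undefined = undefined
((y | y) & x) <-> (x | z) = F <-> undefined = undefined
~(((y | y) & x) <-> (x | z)) = ~undefined = undefined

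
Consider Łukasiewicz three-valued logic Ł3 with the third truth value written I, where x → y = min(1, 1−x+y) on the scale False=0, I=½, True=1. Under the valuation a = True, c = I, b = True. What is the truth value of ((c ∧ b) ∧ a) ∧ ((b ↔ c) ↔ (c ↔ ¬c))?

c ∧ b = I ∧ True = I
(c ∧ b) ∧ a = I ∧ True = I
b ↔ c = True ↔ I = I
¬c = ¬I = I
c ↔ ¬c = I ↔ I = True
(b ↔ c) ↔ (c ↔ ¬c) = I ↔ True = I
((c ∧ b) ∧ a) ∧ ((b ↔ c) ↔ (c ↔ ¬c)) = I ∧ I = I

I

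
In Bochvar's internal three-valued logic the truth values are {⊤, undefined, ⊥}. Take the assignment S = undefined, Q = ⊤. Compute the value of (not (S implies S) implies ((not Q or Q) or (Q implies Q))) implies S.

S implies S = undefined implies undefined = undefined
not (S implies S) = not undefined = undefined
not Q = not ⊤ = ⊥
not Q or Q = ⊥ or ⊤ = ⊤
Q implies Q = ⊤ implies ⊤ = ⊤
(not Q or Q) or (Q implies Q) = ⊤ or ⊤ = ⊤
not (S implies S) implies ((not Q or Q) or (Q implies Q)) = undefined implies ⊤ = undefined
(not (S implies S) implies ((not Q or Q) or (Q implies Q))) implies S = undefined implies undefined = undefined

undefined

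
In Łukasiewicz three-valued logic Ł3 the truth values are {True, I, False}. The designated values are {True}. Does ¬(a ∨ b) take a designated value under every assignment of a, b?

No

Countermodel: a=True, b=True gives False, which is not designated.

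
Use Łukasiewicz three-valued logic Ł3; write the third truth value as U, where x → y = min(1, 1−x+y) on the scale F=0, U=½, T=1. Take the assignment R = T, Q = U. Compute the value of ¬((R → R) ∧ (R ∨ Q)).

R → R = T → T = T
R ∨ Q = T ∨ U = T
(R → R) ∧ (R ∨ Q) = T ∧ T = T
¬((R → R) ∧ (R ∨ Q)) = ¬T = F

F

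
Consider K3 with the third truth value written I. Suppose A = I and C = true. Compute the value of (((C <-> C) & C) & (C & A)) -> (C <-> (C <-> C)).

C <-> C = true <-> true = true
(C <-> C) & C = true & true = true
C & A = true & I = I
((C <-> C) & C) & (C & A) = true & I = I
C <-> C = true <-> true = true
C <-> (C <-> C) = true <-> true = true
(((C <-> C) & C) & (C & A)) -> (C <-> (C <-> C)) = I -> true = true

true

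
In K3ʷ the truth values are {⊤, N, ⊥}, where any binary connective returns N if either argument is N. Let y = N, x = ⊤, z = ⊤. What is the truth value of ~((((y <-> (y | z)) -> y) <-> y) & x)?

y | z = N | ⊤ = N
y <-> (y | z) = N <-> N = N
(y <-> (y | z)) -> y = N -> N = N  [any arg is the third value ⇒ result is the third value]
((y <-> (y | z)) -> y) <-> y = N <-> N = N
(((y <-> (y | z)) -> y) <-> y) & x = N & ⊤ = N
~((((y <-> (y | z)) -> y) <-> y) & x) = ~N = N

N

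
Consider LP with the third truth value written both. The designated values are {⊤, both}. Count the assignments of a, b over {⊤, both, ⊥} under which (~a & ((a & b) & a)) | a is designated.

6

Of the 9 assignments, 6 give a value in {⊤, both}.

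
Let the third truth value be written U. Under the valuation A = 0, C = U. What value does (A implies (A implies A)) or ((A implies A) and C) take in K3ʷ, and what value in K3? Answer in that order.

In K3ʷ: A implies A = 0 implies 0 = 1
A implies (A implies A) = 0 implies 1 = 1
A implies A = 0 implies 0 = 1
(A implies A) and C = 1 and U = U
(A implies (A implies A)) or ((A implies A) and C) = 1 or U = U
In K3: A implies A = 0 implies 0 = 1
A implies (A implies A) = 0 implies 1 = 1
A implies A = 0 implies 0 = 1
(A implies A) and C = 1 and U = U
(A implies (A implies A)) or ((A implies A) and C) = 1 or U = 1
They differ because K3ʷ and K3 treat U differently under the binary connectives.

U; 1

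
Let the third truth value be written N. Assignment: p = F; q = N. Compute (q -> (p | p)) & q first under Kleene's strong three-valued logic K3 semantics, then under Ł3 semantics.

In Kleene's strong three-valued logic K3: p | p = F | F = F
q -> (p | p) = N -> F = N  [~N | F]
(q -> (p | p)) & q = N & N = N
In Ł3: p | p = F | F = F
q -> (p | p) = N -> F = N
(q -> (p | p)) & q = N & N = N

N; N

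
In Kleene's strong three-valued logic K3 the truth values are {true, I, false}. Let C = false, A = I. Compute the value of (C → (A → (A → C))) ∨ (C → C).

true

A → C = I → false = I
A → (A → C) = I → I = I
C → (A → (A → C)) = false → I = true
C → C = false → false = true
(C → (A → (A → C))) ∨ (C → C) = true ∨ true = true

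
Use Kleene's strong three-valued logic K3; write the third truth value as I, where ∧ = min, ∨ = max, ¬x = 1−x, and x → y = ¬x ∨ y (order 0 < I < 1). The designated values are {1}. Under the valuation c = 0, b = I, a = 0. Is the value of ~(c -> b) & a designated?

c -> b = 0 -> I = 1  [~0 | I]
~(c -> b) = ~1 = 0
~(c -> b) & a = 0 & 0 = 0
0 ∉ {1}.

No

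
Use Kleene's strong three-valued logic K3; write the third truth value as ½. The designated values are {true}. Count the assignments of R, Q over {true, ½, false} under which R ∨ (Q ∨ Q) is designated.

Of the 9 assignments, 5 give a value in {true}.

5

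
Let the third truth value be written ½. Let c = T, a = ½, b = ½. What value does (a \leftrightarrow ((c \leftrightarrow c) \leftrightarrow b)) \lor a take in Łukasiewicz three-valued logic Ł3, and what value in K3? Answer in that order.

T; ½

In Łukasiewicz three-valued logic Ł3: c \leftrightarrow c = T \leftrightarrow T = T
(c \leftrightarrow c) \leftrightarrow b = T \leftrightarrow ½ = ½
a \leftrightarrow ((c \leftrightarrow c) \leftrightarrow b) = ½ \leftrightarrow ½ = T
(a \leftrightarrow ((c \leftrightarrow c) \leftrightarrow b)) \lor a = T \lor ½ = T
In K3: c \leftrightarrow c = T \leftrightarrow T = T
(c \leftrightarrow c) \leftrightarrow b = T \leftrightarrow ½ = ½
a \leftrightarrow ((c \leftrightarrow c) \leftrightarrow b) = ½ \leftrightarrow ½ = ½
(a \leftrightarrow ((c \leftrightarrow c) \leftrightarrow b)) \lor a = ½ \lor ½ = ½
They differ because Łukasiewicz three-valued logic Ł3 and K3 treat ½ differently under implication.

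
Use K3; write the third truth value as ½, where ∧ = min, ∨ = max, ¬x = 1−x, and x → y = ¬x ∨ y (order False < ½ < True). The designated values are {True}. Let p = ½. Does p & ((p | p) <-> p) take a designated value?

p | p = ½ | ½ = ½
(p | p) <-> p = ½ <-> ½ = ½
p & ((p | p) <-> p) = ½ & ½ = ½
½ ∉ {True}.

No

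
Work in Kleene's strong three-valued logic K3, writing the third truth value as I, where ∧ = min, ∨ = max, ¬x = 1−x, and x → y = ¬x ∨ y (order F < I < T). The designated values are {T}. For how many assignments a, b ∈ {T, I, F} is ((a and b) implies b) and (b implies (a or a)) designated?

Designated under: (a=T, b=T); (a=T, b=F); (a=I, b=F); (a=F, b=F).

4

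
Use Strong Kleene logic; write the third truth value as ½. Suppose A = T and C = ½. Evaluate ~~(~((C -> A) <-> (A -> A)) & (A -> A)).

C -> A = ½ -> T = T
A -> A = T -> T = T
(C -> A) <-> (A -> A) = T <-> T = T
~((C -> A) <-> (A -> A)) = ~T = F
A -> A = T -> T = T
~((C -> A) <-> (A -> A)) & (A -> A) = F & T = F
~(~((C -> A) <-> (A -> A)) & (A -> A)) = ~F = T
~~(~((C -> A) <-> (A -> A)) & (A -> A)) = ~T = F

F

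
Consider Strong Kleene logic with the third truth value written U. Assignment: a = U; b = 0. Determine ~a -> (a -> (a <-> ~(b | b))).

~a = ~U = U
b | b = 0 | 0 = 0
~(b | b) = ~0 = 1
a <-> ~(b | b) = U <-> 1 = U
a -> (a <-> ~(b | b)) = U -> U = U  [~U | U]
~a -> (a -> (a <-> ~(b | b))) = U -> U = U

U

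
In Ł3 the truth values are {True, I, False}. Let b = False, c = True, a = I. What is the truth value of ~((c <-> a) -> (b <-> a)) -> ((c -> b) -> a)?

True

c <-> a = True <-> I = I
b <-> a = False <-> I = I
(c <-> a) -> (b <-> a) = I -> I = True
~((c <-> a) -> (b <-> a)) = ~True = False
c -> b = True -> False = False
(c -> b) -> a = False -> I = True
~((c <-> a) -> (b <-> a)) -> ((c -> b) -> a) = False -> True = True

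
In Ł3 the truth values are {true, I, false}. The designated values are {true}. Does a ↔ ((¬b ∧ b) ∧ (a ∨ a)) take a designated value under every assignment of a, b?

No

Countermodel: a=true, b=true gives false, which is not designated.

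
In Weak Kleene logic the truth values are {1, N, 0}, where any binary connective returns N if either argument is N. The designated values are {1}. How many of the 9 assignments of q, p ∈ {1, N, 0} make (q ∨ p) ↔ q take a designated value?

Designated under: (q=1, p=1); (q=1, p=0); (q=0, p=0).

3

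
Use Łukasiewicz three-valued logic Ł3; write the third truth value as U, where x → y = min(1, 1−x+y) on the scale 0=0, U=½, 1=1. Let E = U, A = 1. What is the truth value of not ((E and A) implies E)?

E and A = U and 1 = U
(E and A) implies E = U implies U = 1  [min(1, 1−½+½)]
not ((E and A) implies E) = not 1 = 0

0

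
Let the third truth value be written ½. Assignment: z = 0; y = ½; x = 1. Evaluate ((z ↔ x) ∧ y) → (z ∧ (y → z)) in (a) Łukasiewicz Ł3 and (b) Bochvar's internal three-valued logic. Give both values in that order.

In Łukasiewicz Ł3: z ↔ x = 0 ↔ 1 = 0
(z ↔ x) ∧ y = 0 ∧ ½ = 0
y → z = ½ → 0 = ½  [min(1, 1−½+0)]
z ∧ (y → z) = 0 ∧ ½ = 0
((z ↔ x) ∧ y) → (z ∧ (y → z)) = 0 → 0 = 1
In Bochvar's internal three-valued logic: z ↔ x = 0 ↔ 1 = 0
(z ↔ x) ∧ y = 0 ∧ ½ = ½
y → z = ½ → 0 = ½
z ∧ (y → z) = 0 ∧ ½ = ½
((z ↔ x) ∧ y) → (z ∧ (y → z)) = ½ → ½ = ½
They differ because Łukasiewicz Ł3 and Bochvar's internal three-valued logic treat ½ differently under the binary connectives.

1; ½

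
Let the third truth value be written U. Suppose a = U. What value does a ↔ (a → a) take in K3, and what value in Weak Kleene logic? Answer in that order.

U; U

In K3: a → a = U → U = U  [¬U ∨ U]
a ↔ (a → a) = U ↔ U = U
In Weak Kleene logic: a → a = U → U = U  [any arg is the third value ⇒ result is the third value]
a ↔ (a → a) = U ↔ U = U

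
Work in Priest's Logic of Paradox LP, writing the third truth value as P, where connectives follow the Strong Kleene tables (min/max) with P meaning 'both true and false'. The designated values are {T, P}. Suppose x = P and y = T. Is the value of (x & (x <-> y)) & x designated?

x <-> y = P <-> T = P
x & (x <-> y) = P & P = P
(x & (x <-> y)) & x = P & P = P
P ∈ {T, P}.

Yes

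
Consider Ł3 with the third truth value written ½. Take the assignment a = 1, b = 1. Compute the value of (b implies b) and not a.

b implies b = 1 implies 1 = 1
not a = not 1 = 0
(b implies b) and not a = 1 and 0 = 0

0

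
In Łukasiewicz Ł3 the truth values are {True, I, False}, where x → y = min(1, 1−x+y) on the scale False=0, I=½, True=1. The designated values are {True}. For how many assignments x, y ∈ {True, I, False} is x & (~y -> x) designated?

3

Designated under: (x=True, y=True); (x=True, y=I); (x=True, y=False).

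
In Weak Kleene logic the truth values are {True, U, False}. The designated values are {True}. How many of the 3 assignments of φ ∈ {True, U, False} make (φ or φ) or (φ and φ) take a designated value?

1

φ=True: True ✓
φ=U: U ·
φ=False: False ·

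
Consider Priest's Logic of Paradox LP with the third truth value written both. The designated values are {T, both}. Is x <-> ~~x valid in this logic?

Every assignment of x over {T, both, F} gives a value in {T, both}.
In particular, with x=both: x <-> ~~x = both.

Yes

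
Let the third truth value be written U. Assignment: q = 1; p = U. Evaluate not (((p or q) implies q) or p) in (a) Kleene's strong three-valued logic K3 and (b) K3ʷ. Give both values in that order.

In Kleene's strong three-valued logic K3: p or q = U or 1 = 1
(p or q) implies q = 1 implies 1 = 1
((p or q) implies q) or p = 1 or U = 1
not (((p or q) implies q) or p) = not 1 = 0
In K3ʷ: p or q = U or 1 = U
(p or q) implies q = U implies 1 = U  [any arg is the third value ⇒ result is the third value]
((p or q) implies q) or p = U or U = U
not (((p or q) implies q) or p) = not U = U
They differ because Kleene's strong three-valued logic K3 and K3ʷ treat U differently under the binary connectives.

0; U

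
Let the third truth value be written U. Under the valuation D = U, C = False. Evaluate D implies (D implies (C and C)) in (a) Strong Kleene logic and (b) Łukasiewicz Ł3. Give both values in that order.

U; True

In Strong Kleene logic: C and C = False and False = False
D implies (C and C) = U implies False = U
D implies (D implies (C and C)) = U implies U = U
In Łukasiewicz Ł3: C and C = False and False = False
D implies (C and C) = U implies False = U  [min(1, 1−½+0)]
D implies (D implies (C and C)) = U implies U = True
They differ because Strong Kleene logic and Łukasiewicz Ł3 treat U differently under implication.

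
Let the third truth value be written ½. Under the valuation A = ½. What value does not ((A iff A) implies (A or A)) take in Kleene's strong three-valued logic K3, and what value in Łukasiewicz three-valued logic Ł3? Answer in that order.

½; ½

In Kleene's strong three-valued logic K3: A iff A = ½ iff ½ = ½
A or A = ½ or ½ = ½
(A iff A) implies (A or A) = ½ implies ½ = ½
not ((A iff A) implies (A or A)) = not ½ = ½
In Łukasiewicz three-valued logic Ł3: A iff A = ½ iff ½ = True  [1 − |½−½|]
A or A = ½ or ½ = ½
(A iff A) implies (A or A) = True implies ½ = ½
not ((A iff A) implies (A or A)) = not ½ = ½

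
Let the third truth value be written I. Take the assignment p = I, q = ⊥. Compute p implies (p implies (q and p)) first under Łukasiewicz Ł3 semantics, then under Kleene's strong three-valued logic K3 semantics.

⊤; I

In Łukasiewicz Ł3: q and p = ⊥ and I = ⊥
p implies (q and p) = I implies ⊥ = I
p implies (p implies (q and p)) = I implies I = ⊤
In Kleene's strong three-valued logic K3: q and p = ⊥ and I = ⊥
p implies (q and p) = I implies ⊥ = I  [not I or ⊥]
p implies (p implies (q and p)) = I implies I = I
They differ because Łukasiewicz Ł3 and Kleene's strong three-valued logic K3 treat I differently under implication.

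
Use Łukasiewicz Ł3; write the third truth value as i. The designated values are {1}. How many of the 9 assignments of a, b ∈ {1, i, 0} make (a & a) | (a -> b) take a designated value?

8

Of the 9 assignments, 8 give a value in {1}.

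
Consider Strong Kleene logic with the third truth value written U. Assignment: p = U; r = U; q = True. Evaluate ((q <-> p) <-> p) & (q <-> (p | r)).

U

q <-> p = True <-> U = U
(q <-> p) <-> p = U <-> U = U
p | r = U | U = U
q <-> (p | r) = True <-> U = U
((q <-> p) <-> p) & (q <-> (p | r)) = U & U = U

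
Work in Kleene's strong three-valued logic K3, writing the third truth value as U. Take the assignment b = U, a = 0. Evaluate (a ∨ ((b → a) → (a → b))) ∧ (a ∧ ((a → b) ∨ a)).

0

b → a = U → 0 = U  [¬U ∨ 0]
a → b = 0 → U = 1
(b → a) → (a → b) = U → 1 = 1
a ∨ ((b → a) → (a → b)) = 0 ∨ 1 = 1
a → b = 0 → U = 1
(a → b) ∨ a = 1 ∨ 0 = 1
a ∧ ((a → b) ∨ a) = 0 ∧ 1 = 0
(a ∨ ((b → a) → (a → b))) ∧ (a ∧ ((a → b) ∨ a)) = 1 ∧ 0 = 0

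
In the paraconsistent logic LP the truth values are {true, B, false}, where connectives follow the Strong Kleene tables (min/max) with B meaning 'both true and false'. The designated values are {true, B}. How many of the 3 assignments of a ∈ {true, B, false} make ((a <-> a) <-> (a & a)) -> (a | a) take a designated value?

a=true: true ✓
a=B: B ✓
a=false: true ✓

3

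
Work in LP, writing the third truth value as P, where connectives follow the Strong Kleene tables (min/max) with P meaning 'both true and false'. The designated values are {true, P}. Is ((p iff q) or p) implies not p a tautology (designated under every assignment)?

Countermodel: p=true, q=true gives false, which is not designated.

No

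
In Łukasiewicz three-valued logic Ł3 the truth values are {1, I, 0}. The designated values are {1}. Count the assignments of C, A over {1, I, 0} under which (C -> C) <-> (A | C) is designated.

Of the 9 assignments, 5 give a value in {1}.

5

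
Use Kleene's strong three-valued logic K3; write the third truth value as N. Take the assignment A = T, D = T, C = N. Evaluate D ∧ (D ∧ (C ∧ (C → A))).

N

C → A = N → T = T  [¬N ∨ T]
C ∧ (C → A) = N ∧ T = N
D ∧ (C ∧ (C → A)) = T ∧ N = N
D ∧ (D ∧ (C ∧ (C → A))) = T ∧ N = N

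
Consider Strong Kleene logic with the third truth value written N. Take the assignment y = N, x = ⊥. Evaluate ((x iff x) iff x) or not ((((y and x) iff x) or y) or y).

⊥

x iff x = ⊥ iff ⊥ = ⊤
(x iff x) iff x = ⊤ iff ⊥ = ⊥
y and x = N and ⊥ = ⊥
(y and x) iff x = ⊥ iff ⊥ = ⊤
((y and x) iff x) or y = ⊤ or N = ⊤
(((y and x) iff x) or y) or y = ⊤ or N = ⊤
not ((((y and x) iff x) or y) or y) = not ⊤ = ⊥
((x iff x) iff x) or not ((((y and x) iff x) or y) or y) = ⊥ or ⊥ = ⊥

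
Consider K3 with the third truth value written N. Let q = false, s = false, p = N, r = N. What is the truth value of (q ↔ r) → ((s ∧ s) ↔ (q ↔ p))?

q ↔ r = false ↔ N = N
s ∧ s = false ∧ false = false
q ↔ p = false ↔ N = N
(s ∧ s) ↔ (q ↔ p) = false ↔ N = N
(q ↔ r) → ((s ∧ s) ↔ (q ↔ p)) = N → N = N  [¬N ∨ N]

N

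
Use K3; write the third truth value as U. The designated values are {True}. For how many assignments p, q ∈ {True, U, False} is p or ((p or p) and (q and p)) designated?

3

Designated under: (p=True, q=True); (p=True, q=U); (p=True, q=False).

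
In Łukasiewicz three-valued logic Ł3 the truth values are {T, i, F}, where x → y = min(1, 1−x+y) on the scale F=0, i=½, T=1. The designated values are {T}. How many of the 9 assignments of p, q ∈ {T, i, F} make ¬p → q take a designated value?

6

Of the 9 assignments, 6 give a value in {T}.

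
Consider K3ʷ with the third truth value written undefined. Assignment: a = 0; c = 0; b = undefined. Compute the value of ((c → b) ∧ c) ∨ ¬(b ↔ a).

c → b = 0 → undefined = undefined  [any arg is the third value ⇒ result is the third value]
(c → b) ∧ c = undefined ∧ 0 = undefined
b ↔ a = undefined ↔ 0 = undefined
¬(b ↔ a) = ¬undefined = undefined
((c → b) ∧ c) ∨ ¬(b ↔ a) = undefined ∨ undefined = undefined

undefined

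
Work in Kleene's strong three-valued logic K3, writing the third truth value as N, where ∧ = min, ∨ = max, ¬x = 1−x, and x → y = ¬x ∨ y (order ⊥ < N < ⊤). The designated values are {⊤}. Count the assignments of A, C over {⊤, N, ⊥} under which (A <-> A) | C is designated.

Of the 9 assignments, 7 give a value in {⊤}.

7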